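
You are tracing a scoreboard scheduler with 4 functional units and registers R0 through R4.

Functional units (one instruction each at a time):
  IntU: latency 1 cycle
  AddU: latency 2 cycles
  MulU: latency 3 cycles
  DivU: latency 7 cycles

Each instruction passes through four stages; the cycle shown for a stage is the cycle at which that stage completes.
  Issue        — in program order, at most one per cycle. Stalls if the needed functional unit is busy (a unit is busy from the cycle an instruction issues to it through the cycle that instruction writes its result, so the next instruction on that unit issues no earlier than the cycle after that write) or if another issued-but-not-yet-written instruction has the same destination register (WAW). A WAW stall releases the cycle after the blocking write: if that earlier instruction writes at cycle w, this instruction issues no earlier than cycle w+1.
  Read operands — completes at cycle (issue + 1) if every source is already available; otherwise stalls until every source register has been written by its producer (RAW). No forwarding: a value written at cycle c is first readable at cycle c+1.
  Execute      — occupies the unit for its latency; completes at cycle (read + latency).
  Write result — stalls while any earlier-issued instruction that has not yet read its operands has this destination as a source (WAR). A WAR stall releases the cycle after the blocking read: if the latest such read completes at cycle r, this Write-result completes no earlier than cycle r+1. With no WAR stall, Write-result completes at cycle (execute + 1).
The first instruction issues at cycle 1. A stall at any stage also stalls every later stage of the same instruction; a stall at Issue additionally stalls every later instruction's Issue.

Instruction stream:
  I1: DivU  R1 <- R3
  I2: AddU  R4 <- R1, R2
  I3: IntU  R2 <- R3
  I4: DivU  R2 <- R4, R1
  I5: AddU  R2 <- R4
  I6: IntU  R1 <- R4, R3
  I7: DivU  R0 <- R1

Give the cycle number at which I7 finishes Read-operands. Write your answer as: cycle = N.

cycle = 29

t=1  I1 issues→DivU
t=2  I1 reads · I2 issues→AddU
t=3  I3 issues→IntU
t=4  I3 reads
t=5  I3 exec-done
t=9  I1 exec-done
t=10  I1 writes R1
t=11  I2 reads
t=12  I3 writes R2
t=13  I2 exec-done · I4 issues→DivU
t=14  I2 writes R4
t=15  I4 reads
t=22  I4 exec-done
t=23  I4 writes R2
t=24  I5 issues→AddU
t=25  I5 reads · I6 issues→IntU
t=26  I6 reads · I7 issues→DivU
t=27  I5 exec-done · I6 exec-done
t=28  I5 writes R2 · I6 writes R1
t=29  I7 reads
t=36  I7 exec-done
t=37  I7 writes R0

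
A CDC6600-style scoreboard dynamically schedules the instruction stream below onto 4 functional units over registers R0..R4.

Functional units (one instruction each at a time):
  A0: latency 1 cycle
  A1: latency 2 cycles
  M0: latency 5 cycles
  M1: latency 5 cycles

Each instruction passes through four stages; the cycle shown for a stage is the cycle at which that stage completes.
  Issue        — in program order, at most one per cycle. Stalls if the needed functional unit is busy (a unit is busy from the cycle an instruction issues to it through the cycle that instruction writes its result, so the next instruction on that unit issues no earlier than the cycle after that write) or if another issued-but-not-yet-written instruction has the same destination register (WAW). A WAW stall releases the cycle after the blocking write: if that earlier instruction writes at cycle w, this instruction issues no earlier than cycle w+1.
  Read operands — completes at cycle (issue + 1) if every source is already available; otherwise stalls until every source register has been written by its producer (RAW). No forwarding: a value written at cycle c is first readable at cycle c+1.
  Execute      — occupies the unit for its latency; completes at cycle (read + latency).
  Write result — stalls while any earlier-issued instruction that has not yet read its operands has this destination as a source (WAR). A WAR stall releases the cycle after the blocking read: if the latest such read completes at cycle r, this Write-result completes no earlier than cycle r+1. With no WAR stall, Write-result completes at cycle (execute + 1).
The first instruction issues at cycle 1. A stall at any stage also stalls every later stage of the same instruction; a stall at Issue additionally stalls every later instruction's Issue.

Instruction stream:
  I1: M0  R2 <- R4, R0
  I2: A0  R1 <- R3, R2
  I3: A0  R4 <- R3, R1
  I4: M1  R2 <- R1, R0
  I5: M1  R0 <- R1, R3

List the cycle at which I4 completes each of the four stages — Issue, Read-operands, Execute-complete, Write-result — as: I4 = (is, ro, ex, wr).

I4 = (13, 14, 19, 20)

c1: I1 dispatched to M0
c2: I1 operands ready · I2 dispatched to A0
c7: I1 complete
c8: R2←I1
c9: I2 operands ready
c10: I2 complete
c11: R1←I2
c12: I3 dispatched to A0
c13: I3 operands ready · I4 dispatched to M1
c14: I3 complete · I4 operands ready
c15: R4←I3
c19: I4 complete
c20: R2←I4
c21: I5 dispatched to M1
c22: I5 operands ready
c27: I5 complete
c28: R0←I5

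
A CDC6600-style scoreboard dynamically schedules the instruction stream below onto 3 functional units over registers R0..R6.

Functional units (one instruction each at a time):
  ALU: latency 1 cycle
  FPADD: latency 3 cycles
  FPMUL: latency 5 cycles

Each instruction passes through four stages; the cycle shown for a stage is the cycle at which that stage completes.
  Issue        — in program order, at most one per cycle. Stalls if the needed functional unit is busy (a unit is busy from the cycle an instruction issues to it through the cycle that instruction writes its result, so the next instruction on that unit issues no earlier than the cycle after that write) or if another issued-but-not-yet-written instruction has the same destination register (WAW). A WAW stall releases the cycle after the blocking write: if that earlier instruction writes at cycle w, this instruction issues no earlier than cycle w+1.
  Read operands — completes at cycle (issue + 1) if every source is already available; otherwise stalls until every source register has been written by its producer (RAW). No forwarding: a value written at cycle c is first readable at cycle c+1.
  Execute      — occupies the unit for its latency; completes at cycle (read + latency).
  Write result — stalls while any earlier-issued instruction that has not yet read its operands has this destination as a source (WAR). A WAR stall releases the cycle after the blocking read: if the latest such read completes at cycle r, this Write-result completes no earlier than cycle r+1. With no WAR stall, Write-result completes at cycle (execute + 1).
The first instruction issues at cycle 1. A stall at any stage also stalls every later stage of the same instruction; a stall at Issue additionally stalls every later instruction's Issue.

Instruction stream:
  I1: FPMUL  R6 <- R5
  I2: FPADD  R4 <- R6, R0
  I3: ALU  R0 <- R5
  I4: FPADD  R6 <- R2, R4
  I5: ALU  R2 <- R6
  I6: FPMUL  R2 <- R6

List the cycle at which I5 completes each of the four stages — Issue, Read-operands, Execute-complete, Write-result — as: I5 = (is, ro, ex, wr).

[1] I1 issues→FPMUL
[2] I1 reads; I2 issues→FPADD
[3] I3 issues→ALU
[4] I3 reads
[5] I3 exec-done
[7] I1 exec-done
[8] I1 writes R6
[9] I2 reads
[10] I3 writes R0
[12] I2 exec-done
[13] I2 writes R4
[14] I4 issues→FPADD
[15] I4 reads; I5 issues→ALU
[18] I4 exec-done
[19] I4 writes R6
[20] I5 reads
[21] I5 exec-done
[22] I5 writes R2
[23] I6 issues→FPMUL
[24] I6 reads
[29] I6 exec-done
[30] I6 writes R2

I5 = (15, 20, 21, 22)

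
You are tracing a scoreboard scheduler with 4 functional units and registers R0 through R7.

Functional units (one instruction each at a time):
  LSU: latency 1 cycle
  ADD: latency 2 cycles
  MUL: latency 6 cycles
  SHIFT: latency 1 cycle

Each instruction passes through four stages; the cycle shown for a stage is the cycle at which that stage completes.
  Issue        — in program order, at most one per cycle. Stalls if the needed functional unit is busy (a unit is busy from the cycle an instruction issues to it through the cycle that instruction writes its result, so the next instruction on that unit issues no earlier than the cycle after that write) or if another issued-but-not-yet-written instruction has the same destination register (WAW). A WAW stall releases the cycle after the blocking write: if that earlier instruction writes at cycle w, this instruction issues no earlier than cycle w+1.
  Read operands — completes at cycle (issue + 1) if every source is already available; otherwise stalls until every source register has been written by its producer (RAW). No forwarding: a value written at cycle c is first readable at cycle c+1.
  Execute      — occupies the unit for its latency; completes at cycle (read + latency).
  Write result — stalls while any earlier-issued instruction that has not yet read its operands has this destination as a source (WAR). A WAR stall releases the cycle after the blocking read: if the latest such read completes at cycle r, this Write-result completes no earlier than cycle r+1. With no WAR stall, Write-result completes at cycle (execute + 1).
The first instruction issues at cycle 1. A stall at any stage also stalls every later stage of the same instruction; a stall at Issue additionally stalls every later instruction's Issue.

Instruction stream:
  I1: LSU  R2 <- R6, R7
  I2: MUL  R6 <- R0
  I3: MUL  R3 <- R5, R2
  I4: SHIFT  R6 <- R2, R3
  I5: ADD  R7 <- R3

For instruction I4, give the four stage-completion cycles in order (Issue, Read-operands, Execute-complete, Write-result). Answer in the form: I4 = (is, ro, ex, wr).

  I1 | 1 | 2 | 3 | 4
  I2 | 2 | 3 | 9 | 10
  I3 | 11 | 12 | 18 | 19   struct: MUL busy until I2 writes@10
  I4 | 12 | 20 | 21 | 22   RAW R3: wait I3 write@19
  I5 | 13 | 20 | 22 | 23   RAW R3: wait I3 write@19

I4 = (12, 20, 21, 22)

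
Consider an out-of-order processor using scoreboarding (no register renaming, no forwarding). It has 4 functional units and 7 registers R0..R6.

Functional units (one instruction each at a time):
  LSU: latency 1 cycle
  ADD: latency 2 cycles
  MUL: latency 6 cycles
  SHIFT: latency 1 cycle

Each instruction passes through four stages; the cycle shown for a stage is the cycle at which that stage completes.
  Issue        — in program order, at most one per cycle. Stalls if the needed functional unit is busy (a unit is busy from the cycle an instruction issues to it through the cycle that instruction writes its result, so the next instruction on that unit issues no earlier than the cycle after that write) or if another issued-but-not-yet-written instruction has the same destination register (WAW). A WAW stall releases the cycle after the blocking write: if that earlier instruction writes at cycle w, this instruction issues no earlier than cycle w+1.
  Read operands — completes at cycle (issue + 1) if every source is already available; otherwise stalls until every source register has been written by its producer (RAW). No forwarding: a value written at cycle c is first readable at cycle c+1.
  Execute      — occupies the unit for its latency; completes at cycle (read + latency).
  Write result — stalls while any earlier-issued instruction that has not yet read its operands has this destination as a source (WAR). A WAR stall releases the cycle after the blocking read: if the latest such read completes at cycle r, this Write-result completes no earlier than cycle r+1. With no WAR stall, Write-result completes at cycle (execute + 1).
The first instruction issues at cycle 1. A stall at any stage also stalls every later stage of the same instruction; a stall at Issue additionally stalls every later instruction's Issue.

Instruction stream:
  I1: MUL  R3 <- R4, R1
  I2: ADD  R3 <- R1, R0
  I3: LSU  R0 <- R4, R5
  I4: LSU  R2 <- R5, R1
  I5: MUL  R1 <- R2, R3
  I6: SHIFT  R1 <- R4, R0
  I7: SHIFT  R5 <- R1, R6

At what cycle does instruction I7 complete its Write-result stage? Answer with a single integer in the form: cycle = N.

cycle 1: I1→MUL
cycle 2: I1 RO
cycle 8: I1 EX
cycle 9: I1 WR R3
cycle 10: I2→ADD
cycle 11: I2 RO | I3→LSU
cycle 12: I3 RO
cycle 13: I2 EX | I3 EX
cycle 14: I2 WR R3 | I3 WR R0
cycle 15: I4→LSU
cycle 16: I4 RO | I5→MUL
cycle 17: I4 EX
cycle 18: I4 WR R2
cycle 19: I5 RO
cycle 25: I5 EX
cycle 26: I5 WR R1
cycle 27: I6→SHIFT
cycle 28: I6 RO
cycle 29: I6 EX
cycle 30: I6 WR R1
cycle 31: I7→SHIFT
cycle 32: I7 RO
cycle 33: I7 EX
cycle 34: I7 WR R5

cycle = 34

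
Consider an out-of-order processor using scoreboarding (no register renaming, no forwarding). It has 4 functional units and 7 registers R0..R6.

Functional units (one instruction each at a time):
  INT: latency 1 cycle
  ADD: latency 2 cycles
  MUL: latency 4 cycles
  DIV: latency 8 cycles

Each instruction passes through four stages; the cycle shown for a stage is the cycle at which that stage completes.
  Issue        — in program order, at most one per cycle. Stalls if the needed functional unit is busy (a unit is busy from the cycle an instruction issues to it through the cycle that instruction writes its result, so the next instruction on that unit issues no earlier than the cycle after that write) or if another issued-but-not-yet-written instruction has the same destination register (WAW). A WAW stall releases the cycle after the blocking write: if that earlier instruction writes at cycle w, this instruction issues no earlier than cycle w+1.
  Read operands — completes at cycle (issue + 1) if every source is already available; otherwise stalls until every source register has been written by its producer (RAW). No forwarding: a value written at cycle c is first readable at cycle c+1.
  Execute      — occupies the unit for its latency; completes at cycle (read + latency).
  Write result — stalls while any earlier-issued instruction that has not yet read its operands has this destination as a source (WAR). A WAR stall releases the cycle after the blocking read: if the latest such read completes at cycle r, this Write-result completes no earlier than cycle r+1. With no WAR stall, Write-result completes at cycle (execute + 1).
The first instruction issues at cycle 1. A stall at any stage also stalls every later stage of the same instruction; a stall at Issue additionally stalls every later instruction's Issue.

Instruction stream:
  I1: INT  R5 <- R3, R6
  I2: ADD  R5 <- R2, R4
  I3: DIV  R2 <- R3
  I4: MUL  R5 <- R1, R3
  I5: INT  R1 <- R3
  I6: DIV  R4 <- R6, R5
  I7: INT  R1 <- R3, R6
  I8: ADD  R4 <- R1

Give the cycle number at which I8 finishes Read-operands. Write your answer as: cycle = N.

I1  is:1  ro:2  ex:3  wr:4
I2  is:5  ro:6  ex:8  wr:9  — WAW R5: wait I1 write@4
I3  is:6  ro:7  ex:15  wr:16
I4  is:10  ro:11  ex:15  wr:16  — WAW R5: wait I2 write@9
I5  is:11  ro:12  ex:13  wr:14
I6  is:17  ro:18  ex:26  wr:27  — struct: DIV busy until I3 writes@16
I7  is:18  ro:19  ex:20  wr:21
I8  is:28  ro:29  ex:31  wr:32  — WAW R4: wait I6 write@27

cycle = 29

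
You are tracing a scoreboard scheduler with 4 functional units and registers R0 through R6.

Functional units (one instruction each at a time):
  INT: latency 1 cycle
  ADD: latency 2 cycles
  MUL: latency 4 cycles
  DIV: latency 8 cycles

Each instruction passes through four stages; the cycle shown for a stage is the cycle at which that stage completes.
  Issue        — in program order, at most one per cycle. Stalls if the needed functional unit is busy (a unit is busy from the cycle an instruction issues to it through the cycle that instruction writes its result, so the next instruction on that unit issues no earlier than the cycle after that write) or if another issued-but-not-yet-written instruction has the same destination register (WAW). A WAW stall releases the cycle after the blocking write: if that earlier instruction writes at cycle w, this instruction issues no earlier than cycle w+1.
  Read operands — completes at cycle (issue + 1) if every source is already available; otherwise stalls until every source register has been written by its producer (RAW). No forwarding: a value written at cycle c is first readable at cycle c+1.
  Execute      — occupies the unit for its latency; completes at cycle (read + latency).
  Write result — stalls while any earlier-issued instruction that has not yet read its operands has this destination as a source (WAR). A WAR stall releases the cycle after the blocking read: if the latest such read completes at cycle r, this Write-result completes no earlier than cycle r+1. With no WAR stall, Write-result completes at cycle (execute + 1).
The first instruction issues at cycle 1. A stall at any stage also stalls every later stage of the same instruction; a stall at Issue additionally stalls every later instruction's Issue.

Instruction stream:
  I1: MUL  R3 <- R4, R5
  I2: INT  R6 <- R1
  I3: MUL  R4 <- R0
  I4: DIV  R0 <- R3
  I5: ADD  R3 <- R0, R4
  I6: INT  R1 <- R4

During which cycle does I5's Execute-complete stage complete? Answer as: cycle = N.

[1] issue I1 (MUL)
[2] I1 read-ops | issue I2 (INT)
[3] I2 read-ops
[4] I2 finished on INT
[5] I2→R6
[6] I1 finished on MUL
[7] I1→R3
[8] issue I3 (MUL)
[9] I3 read-ops | issue I4 (DIV)
[10] I4 read-ops | issue I5 (ADD)
[11] issue I6 (INT)
[13] I3 finished on MUL
[14] I3→R4
[15] I6 read-ops
[16] I6 finished on INT
[17] I6→R1
[18] I4 finished on DIV
[19] I4→R0
[20] I5 read-ops
[22] I5 finished on ADD
[23] I5→R3

cycle = 22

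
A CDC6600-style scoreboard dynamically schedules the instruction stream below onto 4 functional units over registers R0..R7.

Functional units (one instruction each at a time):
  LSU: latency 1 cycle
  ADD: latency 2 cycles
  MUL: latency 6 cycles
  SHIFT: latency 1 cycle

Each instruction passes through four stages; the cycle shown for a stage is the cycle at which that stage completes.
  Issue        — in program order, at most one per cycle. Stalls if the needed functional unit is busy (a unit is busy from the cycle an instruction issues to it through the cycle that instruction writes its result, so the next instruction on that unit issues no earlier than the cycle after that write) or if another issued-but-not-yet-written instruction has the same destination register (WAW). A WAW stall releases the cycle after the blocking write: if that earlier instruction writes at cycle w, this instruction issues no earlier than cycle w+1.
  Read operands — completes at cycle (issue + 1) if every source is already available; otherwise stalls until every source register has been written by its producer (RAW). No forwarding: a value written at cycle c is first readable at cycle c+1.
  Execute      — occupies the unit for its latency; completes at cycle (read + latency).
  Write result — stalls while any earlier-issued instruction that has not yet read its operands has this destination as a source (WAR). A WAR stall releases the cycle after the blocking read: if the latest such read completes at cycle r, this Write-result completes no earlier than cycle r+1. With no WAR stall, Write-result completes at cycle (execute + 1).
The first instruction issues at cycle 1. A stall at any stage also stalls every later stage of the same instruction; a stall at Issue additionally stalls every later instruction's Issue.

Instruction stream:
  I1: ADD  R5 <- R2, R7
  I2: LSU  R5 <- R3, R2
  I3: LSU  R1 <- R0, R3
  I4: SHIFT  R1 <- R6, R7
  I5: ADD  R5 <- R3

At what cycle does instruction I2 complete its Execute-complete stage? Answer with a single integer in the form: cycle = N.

cycle = 8

c1: I1 dispatched to ADD
c2: I1 operands ready
c4: I1 complete
c5: R5←I1
c6: I2 dispatched to LSU
c7: I2 operands ready
c8: I2 complete
c9: R5←I2
c10: I3 dispatched to LSU
c11: I3 operands ready
c12: I3 complete
c13: R1←I3
c14: I4 dispatched to SHIFT
c15: I4 operands ready · I5 dispatched to ADD
c16: I4 complete · I5 operands ready
c17: R1←I4
c18: I5 complete
c19: R5←I5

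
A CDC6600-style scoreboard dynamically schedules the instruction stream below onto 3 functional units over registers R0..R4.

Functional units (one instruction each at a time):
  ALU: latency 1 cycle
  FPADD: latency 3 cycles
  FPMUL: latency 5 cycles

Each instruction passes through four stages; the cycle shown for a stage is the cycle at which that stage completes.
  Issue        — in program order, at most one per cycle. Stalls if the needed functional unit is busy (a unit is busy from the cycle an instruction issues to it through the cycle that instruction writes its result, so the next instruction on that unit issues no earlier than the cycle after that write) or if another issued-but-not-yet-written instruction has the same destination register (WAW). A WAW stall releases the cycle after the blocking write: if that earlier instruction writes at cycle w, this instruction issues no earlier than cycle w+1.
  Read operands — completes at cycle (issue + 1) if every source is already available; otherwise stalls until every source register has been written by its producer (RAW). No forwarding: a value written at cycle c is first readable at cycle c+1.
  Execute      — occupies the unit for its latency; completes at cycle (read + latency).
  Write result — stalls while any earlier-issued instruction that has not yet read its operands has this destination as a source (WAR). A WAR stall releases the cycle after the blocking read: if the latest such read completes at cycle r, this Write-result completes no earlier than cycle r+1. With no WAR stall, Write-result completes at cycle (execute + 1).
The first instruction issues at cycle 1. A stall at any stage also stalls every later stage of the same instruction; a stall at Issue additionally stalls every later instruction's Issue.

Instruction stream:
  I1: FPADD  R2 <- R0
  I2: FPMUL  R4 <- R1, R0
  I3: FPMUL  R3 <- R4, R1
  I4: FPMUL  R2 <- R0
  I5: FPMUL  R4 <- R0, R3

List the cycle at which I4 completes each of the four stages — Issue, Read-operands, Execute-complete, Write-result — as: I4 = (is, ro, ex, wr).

t=1  I1 issues→FPADD
t=2  I1 reads · I2 issues→FPMUL
t=3  I2 reads
t=5  I1 exec-done
t=6  I1 writes R2
t=8  I2 exec-done
t=9  I2 writes R4
t=10  I3 issues→FPMUL
t=11  I3 reads
t=16  I3 exec-done
t=17  I3 writes R3
t=18  I4 issues→FPMUL
t=19  I4 reads
t=24  I4 exec-done
t=25  I4 writes R2
t=26  I5 issues→FPMUL
t=27  I5 reads
t=32  I5 exec-done
t=33  I5 writes R4

I4 = (18, 19, 24, 25)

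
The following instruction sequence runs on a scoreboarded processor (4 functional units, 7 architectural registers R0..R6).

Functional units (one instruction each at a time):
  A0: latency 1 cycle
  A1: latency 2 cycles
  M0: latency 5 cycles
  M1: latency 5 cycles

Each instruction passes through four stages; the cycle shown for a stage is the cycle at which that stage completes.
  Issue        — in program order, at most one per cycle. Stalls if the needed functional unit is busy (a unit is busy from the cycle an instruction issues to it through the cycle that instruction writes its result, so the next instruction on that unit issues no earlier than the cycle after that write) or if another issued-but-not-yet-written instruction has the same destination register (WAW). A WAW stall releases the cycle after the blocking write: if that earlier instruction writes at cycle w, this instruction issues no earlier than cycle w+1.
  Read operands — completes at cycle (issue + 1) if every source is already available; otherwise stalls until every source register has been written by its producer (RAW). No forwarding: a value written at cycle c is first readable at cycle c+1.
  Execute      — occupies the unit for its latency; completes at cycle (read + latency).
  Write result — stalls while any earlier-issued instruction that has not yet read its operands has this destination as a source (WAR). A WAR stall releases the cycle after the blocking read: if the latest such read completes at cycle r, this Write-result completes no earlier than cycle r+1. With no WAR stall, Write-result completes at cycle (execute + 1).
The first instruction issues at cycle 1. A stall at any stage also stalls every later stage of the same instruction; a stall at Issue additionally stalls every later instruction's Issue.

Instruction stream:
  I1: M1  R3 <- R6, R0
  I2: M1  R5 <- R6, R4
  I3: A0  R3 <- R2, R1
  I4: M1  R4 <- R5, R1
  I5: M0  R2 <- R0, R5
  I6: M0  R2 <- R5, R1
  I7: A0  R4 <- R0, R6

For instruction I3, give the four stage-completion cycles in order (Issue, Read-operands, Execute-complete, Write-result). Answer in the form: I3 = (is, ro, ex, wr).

I3 = (10, 11, 12, 13)

[I1] 1/2/7/8
[I2] 9/10/15/16  (struct: M1 busy until I1 writes@8)
[I3] 10/11/12/13
[I4] 17/18/23/24  (struct: M1 busy until I2 writes@16)
[I5] 18/19/24/25
[I6] 26/27/32/33  (struct: M0 busy until I5 writes@25)
[I7] 27/28/29/30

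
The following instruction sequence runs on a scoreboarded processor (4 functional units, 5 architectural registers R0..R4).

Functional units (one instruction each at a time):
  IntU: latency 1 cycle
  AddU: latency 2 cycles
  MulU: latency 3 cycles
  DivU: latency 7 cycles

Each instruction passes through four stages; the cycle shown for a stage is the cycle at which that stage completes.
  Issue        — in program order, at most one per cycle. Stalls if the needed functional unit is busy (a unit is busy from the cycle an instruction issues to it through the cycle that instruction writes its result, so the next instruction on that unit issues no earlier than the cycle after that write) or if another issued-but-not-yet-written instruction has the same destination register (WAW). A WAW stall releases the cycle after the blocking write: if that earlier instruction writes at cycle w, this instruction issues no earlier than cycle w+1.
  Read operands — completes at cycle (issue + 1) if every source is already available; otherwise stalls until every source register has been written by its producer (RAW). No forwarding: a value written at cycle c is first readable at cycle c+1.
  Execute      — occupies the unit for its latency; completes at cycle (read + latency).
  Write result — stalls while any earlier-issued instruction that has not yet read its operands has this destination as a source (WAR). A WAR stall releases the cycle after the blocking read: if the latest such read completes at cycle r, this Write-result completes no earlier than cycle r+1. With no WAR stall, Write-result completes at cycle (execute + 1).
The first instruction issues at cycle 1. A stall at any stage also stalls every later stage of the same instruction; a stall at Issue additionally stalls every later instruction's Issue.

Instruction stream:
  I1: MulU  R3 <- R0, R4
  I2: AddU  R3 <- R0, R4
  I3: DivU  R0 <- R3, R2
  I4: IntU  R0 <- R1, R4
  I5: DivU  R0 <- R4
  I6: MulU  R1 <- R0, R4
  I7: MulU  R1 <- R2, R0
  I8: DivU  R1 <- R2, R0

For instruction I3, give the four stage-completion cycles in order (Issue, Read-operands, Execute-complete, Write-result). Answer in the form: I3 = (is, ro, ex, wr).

I3 = (8, 12, 19, 20)

I1  is:1  ro:2  ex:5  wr:6
I2  is:7  ro:8  ex:10  wr:11  — WAW R3: wait I1 write@6
I3  is:8  ro:12  ex:19  wr:20  — RAW R3: wait I2 write@11
I4  is:21  ro:22  ex:23  wr:24  — WAW R0: wait I3 write@20
I5  is:25  ro:26  ex:33  wr:34  — WAW R0: wait I4 write@24
I6  is:26  ro:35  ex:38  wr:39  — RAW R0: wait I5 write@34
I7  is:40  ro:41  ex:44  wr:45  — struct: MulU busy until I6 writes@39
I8  is:46  ro:47  ex:54  wr:55  — WAW R1: wait I7 write@45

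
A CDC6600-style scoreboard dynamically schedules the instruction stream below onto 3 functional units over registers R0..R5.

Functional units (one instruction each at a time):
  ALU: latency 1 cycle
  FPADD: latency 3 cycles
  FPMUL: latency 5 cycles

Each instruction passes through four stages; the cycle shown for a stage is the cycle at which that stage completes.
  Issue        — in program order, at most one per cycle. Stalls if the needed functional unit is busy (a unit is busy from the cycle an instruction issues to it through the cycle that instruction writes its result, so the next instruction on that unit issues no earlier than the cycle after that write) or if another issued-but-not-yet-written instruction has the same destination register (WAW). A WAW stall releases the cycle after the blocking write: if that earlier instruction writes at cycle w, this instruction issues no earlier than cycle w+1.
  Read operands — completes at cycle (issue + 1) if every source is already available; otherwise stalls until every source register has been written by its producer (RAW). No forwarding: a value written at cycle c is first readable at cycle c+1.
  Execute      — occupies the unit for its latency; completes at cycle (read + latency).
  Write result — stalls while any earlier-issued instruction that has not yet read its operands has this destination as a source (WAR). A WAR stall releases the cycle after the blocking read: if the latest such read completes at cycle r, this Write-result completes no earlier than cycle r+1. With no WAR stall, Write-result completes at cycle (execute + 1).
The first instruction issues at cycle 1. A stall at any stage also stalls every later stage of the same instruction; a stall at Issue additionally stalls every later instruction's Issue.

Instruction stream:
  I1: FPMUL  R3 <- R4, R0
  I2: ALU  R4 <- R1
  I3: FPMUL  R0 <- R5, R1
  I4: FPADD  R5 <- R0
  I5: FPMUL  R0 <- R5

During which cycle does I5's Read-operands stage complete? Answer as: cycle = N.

cycle = 22

cycle 1: I1 issues→FPMUL
cycle 2: I1 reads | I2 issues→ALU
cycle 3: I2 reads
cycle 4: I2 exec-done
cycle 5: I2 writes R4
cycle 7: I1 exec-done
cycle 8: I1 writes R3
cycle 9: I3 issues→FPMUL
cycle 10: I3 reads | I4 issues→FPADD
cycle 15: I3 exec-done
cycle 16: I3 writes R0
cycle 17: I4 reads | I5 issues→FPMUL
cycle 20: I4 exec-done
cycle 21: I4 writes R5
cycle 22: I5 reads
cycle 27: I5 exec-done
cycle 28: I5 writes R0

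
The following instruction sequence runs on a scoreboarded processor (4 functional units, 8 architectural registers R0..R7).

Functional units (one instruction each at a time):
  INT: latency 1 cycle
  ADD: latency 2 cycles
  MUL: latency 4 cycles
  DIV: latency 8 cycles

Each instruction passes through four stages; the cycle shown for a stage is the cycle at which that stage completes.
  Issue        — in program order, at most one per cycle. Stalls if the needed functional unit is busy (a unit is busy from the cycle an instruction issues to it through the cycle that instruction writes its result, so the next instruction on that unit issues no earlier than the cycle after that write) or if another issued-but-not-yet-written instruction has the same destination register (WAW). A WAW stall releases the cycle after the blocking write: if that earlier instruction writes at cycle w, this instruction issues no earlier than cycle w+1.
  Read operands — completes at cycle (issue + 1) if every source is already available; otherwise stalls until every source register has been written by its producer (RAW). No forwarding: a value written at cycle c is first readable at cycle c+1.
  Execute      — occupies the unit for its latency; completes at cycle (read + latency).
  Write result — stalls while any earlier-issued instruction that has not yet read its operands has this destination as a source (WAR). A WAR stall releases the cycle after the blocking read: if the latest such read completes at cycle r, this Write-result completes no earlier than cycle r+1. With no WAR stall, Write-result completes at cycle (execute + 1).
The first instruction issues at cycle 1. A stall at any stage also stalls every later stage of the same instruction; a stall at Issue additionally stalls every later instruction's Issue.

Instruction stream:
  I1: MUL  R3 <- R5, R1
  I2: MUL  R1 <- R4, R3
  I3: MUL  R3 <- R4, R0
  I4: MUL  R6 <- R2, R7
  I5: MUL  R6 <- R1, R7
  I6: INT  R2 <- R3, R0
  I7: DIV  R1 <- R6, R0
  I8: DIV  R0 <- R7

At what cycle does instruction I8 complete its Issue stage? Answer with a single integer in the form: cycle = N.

cycle = 46

[1] I1 issues→MUL
[2] I1 reads
[6] I1 exec-done
[7] I1 writes R3
[8] I2 issues→MUL
[9] I2 reads
[13] I2 exec-done
[14] I2 writes R1
[15] I3 issues→MUL
[16] I3 reads
[20] I3 exec-done
[21] I3 writes R3
[22] I4 issues→MUL
[23] I4 reads
[27] I4 exec-done
[28] I4 writes R6
[29] I5 issues→MUL
[30] I5 reads · I6 issues→INT
[31] I6 reads · I7 issues→DIV
[32] I6 exec-done
[33] I6 writes R2
[34] I5 exec-done
[35] I5 writes R6
[36] I7 reads
[44] I7 exec-done
[45] I7 writes R1
[46] I8 issues→DIV
[47] I8 reads
[55] I8 exec-done
[56] I8 writes R0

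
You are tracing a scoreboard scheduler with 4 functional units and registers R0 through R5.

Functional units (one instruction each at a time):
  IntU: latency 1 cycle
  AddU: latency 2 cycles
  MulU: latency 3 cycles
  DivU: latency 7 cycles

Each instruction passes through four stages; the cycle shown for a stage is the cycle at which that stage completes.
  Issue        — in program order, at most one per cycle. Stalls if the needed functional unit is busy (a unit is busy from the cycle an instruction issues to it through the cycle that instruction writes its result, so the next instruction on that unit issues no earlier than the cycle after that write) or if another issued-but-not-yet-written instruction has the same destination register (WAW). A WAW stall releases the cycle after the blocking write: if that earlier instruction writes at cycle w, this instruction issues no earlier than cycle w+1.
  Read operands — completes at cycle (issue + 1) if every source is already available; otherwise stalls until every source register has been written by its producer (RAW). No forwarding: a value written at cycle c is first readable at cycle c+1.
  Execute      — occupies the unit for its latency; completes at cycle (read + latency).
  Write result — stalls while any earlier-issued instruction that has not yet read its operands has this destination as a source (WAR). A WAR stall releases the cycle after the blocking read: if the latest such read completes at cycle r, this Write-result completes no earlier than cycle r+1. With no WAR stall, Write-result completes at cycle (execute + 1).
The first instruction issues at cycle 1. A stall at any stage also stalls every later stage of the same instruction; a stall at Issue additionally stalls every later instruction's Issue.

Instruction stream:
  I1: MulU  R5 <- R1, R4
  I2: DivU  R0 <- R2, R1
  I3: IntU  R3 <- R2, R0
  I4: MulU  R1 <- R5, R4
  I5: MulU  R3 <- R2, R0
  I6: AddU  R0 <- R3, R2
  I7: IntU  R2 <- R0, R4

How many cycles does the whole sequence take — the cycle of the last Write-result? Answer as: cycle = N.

cycle = 27

cycle 1: issue I1 (MulU)
cycle 2: I1 read-ops · issue I2 (DivU)
cycle 3: I2 read-ops · issue I3 (IntU)
cycle 5: I1 finished on MulU
cycle 6: I1→R5
cycle 7: issue I4 (MulU)
cycle 8: I4 read-ops
cycle 10: I2 finished on DivU
cycle 11: I2→R0 · I4 finished on MulU
cycle 12: I3 read-ops · I4→R1
cycle 13: I3 finished on IntU
cycle 14: I3→R3
cycle 15: issue I5 (MulU)
cycle 16: I5 read-ops · issue I6 (AddU)
cycle 17: issue I7 (IntU)
cycle 19: I5 finished on MulU
cycle 20: I5→R3
cycle 21: I6 read-ops
cycle 23: I6 finished on AddU
cycle 24: I6→R0
cycle 25: I7 read-ops
cycle 26: I7 finished on IntU
cycle 27: I7→R2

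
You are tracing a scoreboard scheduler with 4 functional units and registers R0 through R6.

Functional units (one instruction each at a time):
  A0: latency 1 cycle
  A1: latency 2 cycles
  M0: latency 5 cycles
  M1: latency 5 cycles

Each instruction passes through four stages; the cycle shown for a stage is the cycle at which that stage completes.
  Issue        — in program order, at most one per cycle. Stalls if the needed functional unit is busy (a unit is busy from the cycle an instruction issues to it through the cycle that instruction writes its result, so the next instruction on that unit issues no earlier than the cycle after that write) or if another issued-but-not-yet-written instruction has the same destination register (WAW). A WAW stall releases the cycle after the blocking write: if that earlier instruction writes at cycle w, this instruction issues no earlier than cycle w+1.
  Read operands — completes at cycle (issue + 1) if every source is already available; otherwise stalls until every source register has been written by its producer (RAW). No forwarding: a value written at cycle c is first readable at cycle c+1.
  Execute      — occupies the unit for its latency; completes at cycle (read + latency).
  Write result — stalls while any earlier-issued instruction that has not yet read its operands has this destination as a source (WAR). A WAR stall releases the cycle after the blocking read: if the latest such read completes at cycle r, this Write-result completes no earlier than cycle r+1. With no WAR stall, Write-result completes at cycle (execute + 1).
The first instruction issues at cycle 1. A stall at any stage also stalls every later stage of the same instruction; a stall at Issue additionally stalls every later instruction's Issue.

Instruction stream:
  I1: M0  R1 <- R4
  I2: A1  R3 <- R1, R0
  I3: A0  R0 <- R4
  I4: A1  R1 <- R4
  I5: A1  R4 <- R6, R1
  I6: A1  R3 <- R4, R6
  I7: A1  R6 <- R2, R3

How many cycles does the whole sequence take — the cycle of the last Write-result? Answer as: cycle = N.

cycle = 32

t=1  I1 issues→M0
t=2  I1 reads · I2 issues→A1
t=3  I3 issues→A0
t=4  I3 reads
t=5  I3 exec-done
t=7  I1 exec-done
t=8  I1 writes R1
t=9  I2 reads
t=10  I3 writes R0
t=11  I2 exec-done
t=12  I2 writes R3
t=13  I4 issues→A1
t=14  I4 reads
t=16  I4 exec-done
t=17  I4 writes R1
t=18  I5 issues→A1
t=19  I5 reads
t=21  I5 exec-done
t=22  I5 writes R4
t=23  I6 issues→A1
t=24  I6 reads
t=26  I6 exec-done
t=27  I6 writes R3
t=28  I7 issues→A1
t=29  I7 reads
t=31  I7 exec-done
t=32  I7 writes R6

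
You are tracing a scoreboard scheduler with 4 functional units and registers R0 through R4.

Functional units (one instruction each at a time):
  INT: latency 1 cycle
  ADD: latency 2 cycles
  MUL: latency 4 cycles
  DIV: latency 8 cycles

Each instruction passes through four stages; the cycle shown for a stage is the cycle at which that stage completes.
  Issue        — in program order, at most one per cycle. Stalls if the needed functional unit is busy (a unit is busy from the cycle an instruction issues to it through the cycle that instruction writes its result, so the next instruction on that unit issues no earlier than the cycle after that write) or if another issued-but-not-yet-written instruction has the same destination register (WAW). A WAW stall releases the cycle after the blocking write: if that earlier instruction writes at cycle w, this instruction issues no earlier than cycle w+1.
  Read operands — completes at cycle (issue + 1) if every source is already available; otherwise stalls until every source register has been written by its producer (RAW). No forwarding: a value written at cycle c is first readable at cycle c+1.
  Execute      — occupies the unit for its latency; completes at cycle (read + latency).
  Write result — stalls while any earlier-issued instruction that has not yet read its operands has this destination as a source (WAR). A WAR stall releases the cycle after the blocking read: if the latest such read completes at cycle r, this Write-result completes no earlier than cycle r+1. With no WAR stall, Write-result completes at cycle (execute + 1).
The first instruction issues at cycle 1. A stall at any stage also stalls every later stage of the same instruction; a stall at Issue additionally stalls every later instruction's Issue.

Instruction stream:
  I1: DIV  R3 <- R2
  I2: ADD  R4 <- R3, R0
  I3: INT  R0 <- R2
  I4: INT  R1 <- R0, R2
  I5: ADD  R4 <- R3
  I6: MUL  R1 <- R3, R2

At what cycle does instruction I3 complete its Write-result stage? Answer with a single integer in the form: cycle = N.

c1: I1 dispatched to DIV
c2: I1 operands ready; I2 dispatched to ADD
c3: I3 dispatched to INT
c4: I3 operands ready
c5: I3 complete
c10: I1 complete
c11: R3←I1
c12: I2 operands ready
c13: R0←I3
c14: I2 complete; I4 dispatched to INT
c15: R4←I2; I4 operands ready
c16: I4 complete; I5 dispatched to ADD
c17: R1←I4; I5 operands ready
c18: I6 dispatched to MUL
c19: I5 complete; I6 operands ready
c20: R4←I5
c23: I6 complete
c24: R1←I6

cycle = 13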